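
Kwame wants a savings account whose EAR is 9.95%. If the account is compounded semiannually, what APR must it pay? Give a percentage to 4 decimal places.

9.7141%

(1 + r/2)^2 − 1 = 0.0995, so 1 + r/2 = 1.0995^(1/2).
r/2 = 0.048570, so r = 0.097141 = 9.7141%.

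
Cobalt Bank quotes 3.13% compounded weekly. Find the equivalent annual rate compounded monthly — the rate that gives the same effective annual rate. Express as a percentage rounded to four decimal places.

EAR = (1 + 0.0313/52)^52 − 1 = 0.031785.
Solve (1 + r/12)^12 = 1.031785: r/12 = 1.031785^(1/12) − 1 = 0.002611, so r = 0.031331 = 3.1331%.

3.1331%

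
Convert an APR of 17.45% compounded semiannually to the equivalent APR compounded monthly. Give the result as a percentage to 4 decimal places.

16.8475%

EAR = (1 + 0.1745/2)^2 − 1 = 0.182113.
Solve (1 + r/12)^12 = 1.182113: r/12 = 1.182113^(1/12) − 1 = 0.014040, so r = 0.168475 = 16.8475%.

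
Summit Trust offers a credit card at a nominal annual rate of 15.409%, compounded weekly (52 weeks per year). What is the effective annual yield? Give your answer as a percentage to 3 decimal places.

EAR = (1 + 0.15409/52)^52 − 1.
= (1 + 0.002963)^52 − 1 = 1.166330 − 1 = 16.633%.

16.633%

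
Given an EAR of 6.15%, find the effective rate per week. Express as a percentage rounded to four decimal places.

0.1148%

The per-week rate i satisfies (1 + i)^52 = 1 + 0.0615.
i = 1.0615^(1/52) − 1 = 0.0011484 = 0.1148%.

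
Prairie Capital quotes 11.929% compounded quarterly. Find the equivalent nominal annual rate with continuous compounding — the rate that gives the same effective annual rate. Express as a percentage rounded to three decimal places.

EAR = (1 + 0.11929/4)^4 − 1 = 0.124733.
Equivalent continuous rate: r = ln(1 + 0.124733) = 0.117546 = 11.755%.

11.755%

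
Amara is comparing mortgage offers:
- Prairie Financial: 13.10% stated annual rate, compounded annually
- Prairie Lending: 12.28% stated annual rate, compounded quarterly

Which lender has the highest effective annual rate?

Prairie Financial: compounded annually, EAR = 13.100%
Prairie Lending: (1 + 0.1228/4)^4 − 1 = 12.857%
The highest effective annual rate is Prairie Financial at 13.100%.

Prairie Financial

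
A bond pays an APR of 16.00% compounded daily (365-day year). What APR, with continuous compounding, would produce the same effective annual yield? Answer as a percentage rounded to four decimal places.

15.9965%

EAR = (1 + 0.1600/365)^365 − 1 = 0.173470.
Equivalent continuous rate: r = ln(1 + 0.173470) = 0.159965 = 15.9965%.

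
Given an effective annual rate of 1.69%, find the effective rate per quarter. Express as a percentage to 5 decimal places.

0.41985%

The per-quarter rate i satisfies (1 + i)^4 = 1 + 0.0169.
i = 1.0169^(1/4) − 1 = 0.0041985 = 0.41985%.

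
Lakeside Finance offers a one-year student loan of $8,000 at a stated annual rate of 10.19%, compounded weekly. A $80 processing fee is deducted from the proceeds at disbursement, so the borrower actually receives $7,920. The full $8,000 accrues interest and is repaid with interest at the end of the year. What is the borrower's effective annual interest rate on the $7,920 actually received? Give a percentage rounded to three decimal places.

Amount owed after one year: 8,000 × (1 + 0.1019/52)^52 = 8,000 × 1.107162 = $8,857.30.
Effective rate on net proceeds: 8,857.30 / 7,920 − 1 = 0.118346 = 11.835%.

11.835%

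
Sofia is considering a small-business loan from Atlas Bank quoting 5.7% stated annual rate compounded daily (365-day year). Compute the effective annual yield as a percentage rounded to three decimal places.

5.865%

EAR = (1 + 0.057/365)^365 − 1.
= (1 + 0.000156)^365 − 1 = 1.058651 − 1 = 5.865%.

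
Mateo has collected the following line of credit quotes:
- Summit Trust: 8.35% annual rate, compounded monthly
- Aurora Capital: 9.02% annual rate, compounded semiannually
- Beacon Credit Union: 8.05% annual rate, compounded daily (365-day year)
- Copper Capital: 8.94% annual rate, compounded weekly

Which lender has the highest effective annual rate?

Copper Capital

Summit Trust: (1 + 0.0835/12)^12 − 1 = 8.677%
Aurora Capital: (1 + 0.0902/2)^2 − 1 = 9.223%
Beacon Credit Union: (1 + 0.0805/365)^365 − 1 = 8.382%
Copper Capital: (1 + 0.0894/52)^52 − 1 = 9.343%
The highest effective annual rate is Copper Capital at 9.343%.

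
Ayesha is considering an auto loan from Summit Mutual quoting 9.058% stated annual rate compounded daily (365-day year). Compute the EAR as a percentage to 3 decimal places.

9.480%

EAR = (1 + 0.09058/365)^365 − 1.
= 1.094797 − 1 = 9.480%.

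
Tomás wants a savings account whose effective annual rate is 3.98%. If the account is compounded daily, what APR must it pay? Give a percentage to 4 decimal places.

(1 + r/365)^365 − 1 = 0.0398, so 1 + r/365 = 1.0398^(1/365).
r/365 = 0.000107, so r = 0.039030 = 3.9030%.

3.9030%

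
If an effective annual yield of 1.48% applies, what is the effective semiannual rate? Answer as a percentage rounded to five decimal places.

The per-half-year rate i satisfies (1 + i)^2 = 1 + 0.0148.
i = 1.0148^(1/2) − 1 = 0.0073728 = 0.73728%.

0.73728%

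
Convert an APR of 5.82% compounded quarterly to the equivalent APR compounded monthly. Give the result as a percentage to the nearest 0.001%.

EAR = (1 + 0.0582/4)^4 − 1 = 0.059483.
Solve (1 + r/12)^12 = 1.059483: r/12 = 1.059483^(1/12) − 1 = 0.004827, so r = 0.057920 = 5.792%.

5.792%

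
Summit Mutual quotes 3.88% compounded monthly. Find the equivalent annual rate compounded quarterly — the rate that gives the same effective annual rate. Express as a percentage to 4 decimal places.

EAR = (1 + 0.0388/12)^12 − 1 = 0.039497.
Solve (1 + r/4)^4 = 1.039497: r/4 = 1.039497^(1/4) − 1 = 0.009731, so r = 0.038926 = 3.8926%.

3.8926%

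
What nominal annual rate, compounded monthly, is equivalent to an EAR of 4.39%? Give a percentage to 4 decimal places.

4.3041%

(1 + r/12)^12 − 1 = 0.0439, so 1 + r/12 = 1.0439^(1/12).
r/12 = 0.003587, so r = 0.043041 = 4.3041%.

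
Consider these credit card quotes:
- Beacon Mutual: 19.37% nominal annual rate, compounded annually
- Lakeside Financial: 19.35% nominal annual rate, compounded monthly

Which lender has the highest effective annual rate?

Beacon Mutual: compounded annually, EAR = 19.370%
Lakeside Financial: (1 + 0.1935/12)^12 − 1 = 21.162%
The highest effective annual rate is Lakeside Financial at 21.162%.

Lakeside Financial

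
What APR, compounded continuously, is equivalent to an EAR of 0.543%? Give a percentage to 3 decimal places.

Continuous: nominal r satisfies e^r − 1 = 0.00543.
r = ln(1 + 0.00543) = ln(1.00543) = 0.005415 = 0.542%.

0.542%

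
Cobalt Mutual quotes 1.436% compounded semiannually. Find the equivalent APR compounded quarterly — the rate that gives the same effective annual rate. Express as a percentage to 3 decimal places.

1.433%

EAR = (1 + 0.01436/2)^2 − 1 = 0.014412.
Solve (1 + r/4)^4 = 1.014412: r/4 = 1.014412^(1/4) − 1 = 0.003584, so r = 0.014334 = 1.433%.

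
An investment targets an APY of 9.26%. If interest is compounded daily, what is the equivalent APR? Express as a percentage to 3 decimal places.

8.857%

(1 + r/365)^365 − 1 = 0.0926, so 1 + r/365 = 1.0926^(1/365).
r/365 = 0.000243, so r = 0.088571 = 8.857%.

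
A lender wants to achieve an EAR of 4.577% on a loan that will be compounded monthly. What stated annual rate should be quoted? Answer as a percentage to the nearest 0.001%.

(1 + r/12)^12 − 1 = 0.04577, so 1 + r/12 = 1.04577^(1/12).
r/12 = 0.003736, so r = 0.044837 = 4.484%.

4.484%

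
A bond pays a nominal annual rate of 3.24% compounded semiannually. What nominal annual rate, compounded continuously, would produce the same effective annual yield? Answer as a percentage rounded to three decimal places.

3.214%

EAR = (1 + 0.0324/2)^2 − 1 = 0.032662.
Equivalent continuous rate: r = ln(1 + 0.032662) = 0.032140 = 3.214%.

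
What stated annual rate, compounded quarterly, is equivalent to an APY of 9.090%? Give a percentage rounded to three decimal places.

8.796%

(1 + r/4)^4 − 1 = 0.09090, so 1 + r/4 = 1.09090^(1/4).
r/4 = 0.021989, so r = 0.087956 = 8.796%.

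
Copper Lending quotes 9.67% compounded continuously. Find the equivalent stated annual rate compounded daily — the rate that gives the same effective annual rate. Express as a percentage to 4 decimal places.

EAR under continuous compounding: e^0.0967 − 1 = 0.101530.
Solve (1 + r/365)^365 = 1.101530: r/365 = 1.101530^(1/365) − 1 = 0.000265, so r = 0.096713 = 9.6713%.

9.6713%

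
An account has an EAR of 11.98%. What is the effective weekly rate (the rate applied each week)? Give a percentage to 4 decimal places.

0.2178%

The per-week rate i satisfies (1 + i)^52 = 1 + 0.1198.
i = 1.1198^(1/52) − 1 = 0.0021783 = 0.2178%.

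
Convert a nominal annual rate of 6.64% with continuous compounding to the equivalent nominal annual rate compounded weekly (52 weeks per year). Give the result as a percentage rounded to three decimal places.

EAR under continuous compounding: e^0.0664 − 1 = 0.068654.
Solve (1 + r/52)^52 = 1.068654: r/52 = 1.068654^(1/52) − 1 = 0.001278, so r = 0.066442 = 6.644%.

6.644%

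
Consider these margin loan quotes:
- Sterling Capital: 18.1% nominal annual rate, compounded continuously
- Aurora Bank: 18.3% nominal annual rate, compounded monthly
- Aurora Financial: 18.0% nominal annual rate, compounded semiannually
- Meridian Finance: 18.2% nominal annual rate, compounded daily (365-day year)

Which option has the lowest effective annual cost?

Aurora Financial

Sterling Capital: e^0.181 − 1 = 19.842%
Aurora Bank: (1 + 0.183/12)^12 − 1 = 19.916%
Aurora Financial: (1 + 0.180/2)^2 − 1 = 18.810%
Meridian Finance: (1 + 0.182/365)^365 − 1 = 19.956%
The lowest effective annual rate is Aurora Financial at 18.810%.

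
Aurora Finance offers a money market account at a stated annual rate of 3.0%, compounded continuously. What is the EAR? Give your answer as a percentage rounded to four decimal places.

3.0455%

With continuous compounding, EAR = e^0.030 − 1.
e^0.030 = 1.030455, so EAR = 0.030455 = 3.0455%.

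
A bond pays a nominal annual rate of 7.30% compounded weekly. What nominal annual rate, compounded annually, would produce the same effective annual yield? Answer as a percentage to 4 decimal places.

7.5675%

EAR = (1 + 0.0730/52)^52 − 1 = 0.075675.
Compounded annually, the equivalent nominal rate is the EAR itself: 7.5675%.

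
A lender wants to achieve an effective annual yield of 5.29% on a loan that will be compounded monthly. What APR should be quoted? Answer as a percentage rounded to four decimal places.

5.1659%

(1 + r/12)^12 − 1 = 0.0529, so 1 + r/12 = 1.0529^(1/12).
r/12 = 0.004305, so r = 0.051659 = 5.1659%.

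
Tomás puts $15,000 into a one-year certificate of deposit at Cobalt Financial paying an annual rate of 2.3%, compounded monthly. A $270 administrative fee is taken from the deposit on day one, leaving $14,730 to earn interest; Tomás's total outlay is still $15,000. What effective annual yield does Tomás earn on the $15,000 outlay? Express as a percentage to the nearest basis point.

0.48%

Value after one year: 14,730 × (1 + 0.023/12)^12 = 14,730 × 1.023244 = $15,072.38.
Effective yield on the $15,000 outlay: 15,072.38 / 15,000 − 1 = 0.004826 = 0.48%.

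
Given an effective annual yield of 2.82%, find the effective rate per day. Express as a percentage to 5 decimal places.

The per-day rate i satisfies (1 + i)^365 = 1 + 0.0282.
i = 1.0282^(1/365) − 1 = 0.0000762 = 0.00762%.

0.00762%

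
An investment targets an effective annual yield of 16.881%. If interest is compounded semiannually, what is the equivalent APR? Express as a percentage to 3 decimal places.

(1 + r/2)^2 − 1 = 0.16881, so 1 + r/2 = 1.16881^(1/2).
r/2 = 0.081115, so r = 0.162230 = 16.223%.

16.223%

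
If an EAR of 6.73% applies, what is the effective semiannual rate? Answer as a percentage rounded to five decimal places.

The per-half-year rate i satisfies (1 + i)^2 = 1 + 0.0673.
i = 1.0673^(1/2) − 1 = 0.0331021 = 3.31021%.

3.31021%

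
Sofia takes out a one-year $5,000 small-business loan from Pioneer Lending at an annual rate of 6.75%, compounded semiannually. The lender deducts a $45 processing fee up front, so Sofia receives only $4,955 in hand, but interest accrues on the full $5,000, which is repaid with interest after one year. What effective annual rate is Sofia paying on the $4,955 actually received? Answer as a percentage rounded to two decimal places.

Amount owed after one year: 5,000 × (1 + 0.0675/2)^2 = 5,000 × 1.068639 = $5,343.20.
Effective rate on net proceeds: 5,343.20 / 4,955 − 1 = 0.078344 = 7.83%.

7.83%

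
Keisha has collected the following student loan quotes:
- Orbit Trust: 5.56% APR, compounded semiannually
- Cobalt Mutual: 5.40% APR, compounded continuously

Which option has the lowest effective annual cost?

Orbit Trust: (1 + 0.0556/2)^2 − 1 = 5.637%
Cobalt Mutual: e^0.0540 − 1 = 5.548%
The lowest effective annual rate is Cobalt Mutual at 5.548%.

Cobalt Mutual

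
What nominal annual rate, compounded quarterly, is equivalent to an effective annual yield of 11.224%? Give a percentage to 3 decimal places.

(1 + r/4)^4 − 1 = 0.11224, so 1 + r/4 = 1.11224^(1/4).
r/4 = 0.026951, so r = 0.107803 = 10.780%.

10.780%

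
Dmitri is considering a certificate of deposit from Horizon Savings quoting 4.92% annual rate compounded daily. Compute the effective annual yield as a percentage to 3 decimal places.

5.043%

EAR = (1 + 0.0492/365)^365 − 1.
= (1 + 0.000135)^365 − 1 = 1.050427 − 1 = 5.043%.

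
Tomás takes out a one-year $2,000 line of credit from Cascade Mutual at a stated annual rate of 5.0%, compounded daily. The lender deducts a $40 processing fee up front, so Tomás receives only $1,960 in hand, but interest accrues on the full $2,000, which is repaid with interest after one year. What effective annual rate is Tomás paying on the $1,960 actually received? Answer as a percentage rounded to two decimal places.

Amount owed after one year: 2,000 × (1 + 0.050/365)^365 = 2,000 × 1.051267 = $2,102.53.
Effective rate on net proceeds: 2,102.53 / 1,960 − 1 = 0.072722 = 7.27%.

7.27%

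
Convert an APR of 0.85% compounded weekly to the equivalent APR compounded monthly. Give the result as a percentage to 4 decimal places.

EAR = (1 + 0.0085/52)^52 − 1 = 0.008536.
Solve (1 + r/12)^12 = 1.008536: r/12 = 1.008536^(1/12) − 1 = 0.000709, so r = 0.008502 = 0.8502%.

0.8502%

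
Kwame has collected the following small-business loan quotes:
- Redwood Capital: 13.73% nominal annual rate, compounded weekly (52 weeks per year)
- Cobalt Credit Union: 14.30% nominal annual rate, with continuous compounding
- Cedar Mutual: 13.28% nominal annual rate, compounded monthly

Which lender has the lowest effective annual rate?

Cedar Mutual

Redwood Capital: (1 + 0.1373/52)^52 − 1 = 14.696%
Cobalt Credit Union: e^0.1430 − 1 = 15.373%
Cedar Mutual: (1 + 0.1328/12)^12 − 1 = 14.119%
The lowest effective annual rate is Cedar Mutual at 14.119%.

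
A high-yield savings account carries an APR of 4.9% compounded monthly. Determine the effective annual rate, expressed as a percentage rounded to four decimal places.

5.0116%

EAR = (1 + 0.049/12)^12 − 1.
= (1 + 0.004083)^12 − 1 = 1.050116 − 1 = 5.0116%.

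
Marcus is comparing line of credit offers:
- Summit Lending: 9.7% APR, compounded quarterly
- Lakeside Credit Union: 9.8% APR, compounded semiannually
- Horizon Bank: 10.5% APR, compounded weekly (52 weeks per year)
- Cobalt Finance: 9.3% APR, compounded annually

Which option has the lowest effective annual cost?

Cobalt Finance

Summit Lending: (1 + 0.097/4)^4 − 1 = 10.059%
Lakeside Credit Union: (1 + 0.098/2)^2 − 1 = 10.040%
Horizon Bank: (1 + 0.105/52)^52 − 1 = 11.059%
Cobalt Finance: compounded annually, EAR = 9.300%
The lowest effective annual rate is Cobalt Finance at 9.300%.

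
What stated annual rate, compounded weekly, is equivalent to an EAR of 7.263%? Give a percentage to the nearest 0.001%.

(1 + r/52)^52 − 1 = 0.07263, so 1 + r/52 = 1.07263^(1/52).
r/52 = 0.001349, so r = 0.070161 = 7.016%.

7.016%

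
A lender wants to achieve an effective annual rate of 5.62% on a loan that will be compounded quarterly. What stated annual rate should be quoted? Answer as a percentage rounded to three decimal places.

5.505%

(1 + r/4)^4 − 1 = 0.0562, so 1 + r/4 = 1.0562^(1/4).
r/4 = 0.013763, so r = 0.055053 = 5.505%.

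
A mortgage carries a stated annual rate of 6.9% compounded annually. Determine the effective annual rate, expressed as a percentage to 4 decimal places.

6.9000%

Annual compounding means the effective rate equals the nominal rate: 6.9000%.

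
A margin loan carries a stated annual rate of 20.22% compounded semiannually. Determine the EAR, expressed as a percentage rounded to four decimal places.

21.2421%

EAR = (1 + 0.2022/2)^2 − 1.
= (1 + 0.101100)^2 − 1 = 1.212421 − 1 = 21.2421%.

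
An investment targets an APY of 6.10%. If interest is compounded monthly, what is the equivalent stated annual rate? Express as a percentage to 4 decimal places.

(1 + r/12)^12 − 1 = 0.0610, so 1 + r/12 = 1.0610^(1/12).
r/12 = 0.004947, so r = 0.059358 = 5.9358%.

5.9358%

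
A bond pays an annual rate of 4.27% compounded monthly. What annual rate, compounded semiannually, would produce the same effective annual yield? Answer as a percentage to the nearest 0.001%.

4.308%

EAR = (1 + 0.0427/12)^12 − 1 = 0.043546.
Solve (1 + r/2)^2 = 1.043546: r/2 = 1.043546^(1/2) − 1 = 0.021541, so r = 0.043082 = 4.308%.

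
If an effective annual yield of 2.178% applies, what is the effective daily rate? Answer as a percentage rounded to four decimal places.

The per-day rate i satisfies (1 + i)^365 = 1 + 0.02178.
i = 1.02178^(1/365) − 1 = 0.0000590 = 0.0059%.

0.0059%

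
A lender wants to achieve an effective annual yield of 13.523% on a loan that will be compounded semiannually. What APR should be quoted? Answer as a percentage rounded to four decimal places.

(1 + r/2)^2 − 1 = 0.13523, so 1 + r/2 = 1.13523^(1/2).
r/2 = 0.065472, so r = 0.130943 = 13.0943%.

13.0943%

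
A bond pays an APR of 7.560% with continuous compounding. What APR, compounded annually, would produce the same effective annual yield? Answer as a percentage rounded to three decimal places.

7.853%

EAR under continuous compounding: e^0.07560 − 1 = 0.078531.
Compounded annually, the equivalent nominal rate is the EAR itself: 7.853%.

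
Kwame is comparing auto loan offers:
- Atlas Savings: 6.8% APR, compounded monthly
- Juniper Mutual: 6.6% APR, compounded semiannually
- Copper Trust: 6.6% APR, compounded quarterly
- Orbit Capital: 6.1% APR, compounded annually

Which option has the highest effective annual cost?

Atlas Savings

Atlas Savings: (1 + 0.068/12)^12 − 1 = 7.016%
Juniper Mutual: (1 + 0.066/2)^2 − 1 = 6.709%
Copper Trust: (1 + 0.066/4)^4 − 1 = 6.765%
Orbit Capital: compounded annually, EAR = 6.100%
The highest effective annual rate is Atlas Savings at 7.016%.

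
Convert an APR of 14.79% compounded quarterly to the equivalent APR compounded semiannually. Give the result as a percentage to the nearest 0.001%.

15.063%

EAR = (1 + 0.1479/4)^4 − 1 = 0.156307.
Solve (1 + r/2)^2 = 1.156307: r/2 = 1.156307^(1/2) − 1 = 0.075317, so r = 0.150634 = 15.063%.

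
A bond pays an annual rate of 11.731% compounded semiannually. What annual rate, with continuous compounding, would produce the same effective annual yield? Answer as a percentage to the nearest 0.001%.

11.400%

EAR = (1 + 0.11731/2)^2 − 1 = 0.120750.
Equivalent continuous rate: r = ln(1 + 0.120750) = 0.113998 = 11.400%.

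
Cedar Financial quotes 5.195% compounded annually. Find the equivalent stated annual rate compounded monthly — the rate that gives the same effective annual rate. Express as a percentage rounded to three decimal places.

Compounded annually, EAR = nominal = 0.051950.
Solve (1 + r/12)^12 = 1.051950: r/12 = 1.051950^(1/12) − 1 = 0.004229, so r = 0.050753 = 5.075%.

5.075%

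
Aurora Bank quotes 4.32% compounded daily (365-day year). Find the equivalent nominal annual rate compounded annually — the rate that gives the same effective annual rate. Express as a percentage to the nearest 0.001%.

4.414%

EAR = (1 + 0.0432/365)^365 − 1 = 0.044144.
Compounded annually, the equivalent nominal rate is the EAR itself: 4.414%.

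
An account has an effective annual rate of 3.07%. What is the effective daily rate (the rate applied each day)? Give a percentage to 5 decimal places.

The per-day rate i satisfies (1 + i)^365 = 1 + 0.0307.
i = 1.0307^(1/365) − 1 = 0.0000828 = 0.00828%.

0.00828%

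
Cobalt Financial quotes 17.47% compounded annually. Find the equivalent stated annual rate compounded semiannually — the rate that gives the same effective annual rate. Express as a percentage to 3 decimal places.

16.767%

Compounded annually, EAR = nominal = 0.174700.
Solve (1 + r/2)^2 = 1.174700: r/2 = 1.174700^(1/2) − 1 = 0.083836, so r = 0.167672 = 16.767%.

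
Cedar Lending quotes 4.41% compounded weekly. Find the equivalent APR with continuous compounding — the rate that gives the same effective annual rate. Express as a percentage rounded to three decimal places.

4.408%

EAR = (1 + 0.0441/52)^52 − 1 = 0.045067.
Equivalent continuous rate: r = ln(1 + 0.045067) = 0.044081 = 4.408%.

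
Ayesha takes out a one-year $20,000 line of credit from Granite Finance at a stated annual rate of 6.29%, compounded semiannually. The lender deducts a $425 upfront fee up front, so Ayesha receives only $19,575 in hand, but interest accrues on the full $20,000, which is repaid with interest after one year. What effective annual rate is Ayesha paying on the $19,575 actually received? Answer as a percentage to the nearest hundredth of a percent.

8.70%

Amount owed after one year: 20,000 × (1 + 0.0629/2)^2 = 20,000 × 1.063889 = $21,277.78.
Effective rate on net proceeds: 21,277.78 / 19,575 − 1 = 0.086988 = 8.70%.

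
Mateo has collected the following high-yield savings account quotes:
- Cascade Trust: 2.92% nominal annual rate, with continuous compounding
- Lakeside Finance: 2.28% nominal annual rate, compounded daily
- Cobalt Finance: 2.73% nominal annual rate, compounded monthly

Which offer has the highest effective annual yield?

Cascade Trust: e^0.0292 − 1 = 2.963%
Lakeside Finance: (1 + 0.0228/365)^365 − 1 = 2.306%
Cobalt Finance: (1 + 0.0273/12)^12 − 1 = 2.764%
The highest effective annual rate is Cascade Trust at 2.963%.

Cascade Trust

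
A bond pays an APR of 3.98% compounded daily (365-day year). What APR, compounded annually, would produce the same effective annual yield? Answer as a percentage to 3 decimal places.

EAR = (1 + 0.0398/365)^365 − 1 = 0.040600.
Compounded annually, the equivalent nominal rate is the EAR itself: 4.060%.

4.060%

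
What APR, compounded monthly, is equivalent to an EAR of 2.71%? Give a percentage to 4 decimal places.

2.6769%

(1 + r/12)^12 − 1 = 0.0271, so 1 + r/12 = 1.0271^(1/12).
r/12 = 0.002231, so r = 0.026769 = 2.6769%.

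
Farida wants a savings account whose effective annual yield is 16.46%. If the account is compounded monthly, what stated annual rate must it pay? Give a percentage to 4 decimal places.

15.3349%

(1 + r/12)^12 − 1 = 0.1646, so 1 + r/12 = 1.1646^(1/12).
r/12 = 0.012779, so r = 0.153349 = 15.3349%.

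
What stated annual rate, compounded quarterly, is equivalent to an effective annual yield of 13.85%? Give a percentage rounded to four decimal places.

(1 + r/4)^4 − 1 = 0.1385, so 1 + r/4 = 1.1385^(1/4).
r/4 = 0.032959, so r = 0.131838 = 13.1838%.

13.1838%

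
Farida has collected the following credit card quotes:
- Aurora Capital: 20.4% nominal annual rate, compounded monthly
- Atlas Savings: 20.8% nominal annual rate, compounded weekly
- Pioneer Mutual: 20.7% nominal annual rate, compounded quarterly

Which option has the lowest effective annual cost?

Aurora Capital: (1 + 0.204/12)^12 − 1 = 22.420%
Atlas Savings: (1 + 0.208/52)^52 − 1 = 23.070%
Pioneer Mutual: (1 + 0.207/4)^4 − 1 = 22.363%
The lowest effective annual rate is Pioneer Mutual at 22.363%.

Pioneer Mutual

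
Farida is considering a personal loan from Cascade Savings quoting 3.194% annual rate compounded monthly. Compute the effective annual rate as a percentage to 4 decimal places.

EAR = (1 + 0.03194/12)^12 − 1.
= (1 + 0.002662)^12 − 1 = 1.032412 − 1 = 3.2412%.

3.2412%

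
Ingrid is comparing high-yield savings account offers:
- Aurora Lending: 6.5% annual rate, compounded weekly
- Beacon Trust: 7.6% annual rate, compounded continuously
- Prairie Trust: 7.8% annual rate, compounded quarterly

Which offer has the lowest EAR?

Aurora Lending

Aurora Lending: (1 + 0.065/52)^52 − 1 = 6.712%
Beacon Trust: e^0.076 − 1 = 7.896%
Prairie Trust: (1 + 0.078/4)^4 − 1 = 8.031%
The lowest effective annual rate is Aurora Lending at 6.712%.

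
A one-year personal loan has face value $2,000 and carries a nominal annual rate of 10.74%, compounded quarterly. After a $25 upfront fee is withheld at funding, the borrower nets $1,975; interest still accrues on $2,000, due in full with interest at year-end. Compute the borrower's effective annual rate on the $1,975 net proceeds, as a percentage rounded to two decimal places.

Amount owed after one year: 2,000 × (1 + 0.1074/4)^4 = 2,000 × 1.111803 = $2,223.61.
Effective rate on net proceeds: 2,223.61 / 1,975 − 1 = 0.125877 = 12.59%.

12.59%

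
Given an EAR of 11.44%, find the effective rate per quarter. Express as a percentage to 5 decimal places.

2.74490%

The per-quarter rate i satisfies (1 + i)^4 = 1 + 0.1144.
i = 1.1144^(1/4) − 1 = 0.0274490 = 2.74490%.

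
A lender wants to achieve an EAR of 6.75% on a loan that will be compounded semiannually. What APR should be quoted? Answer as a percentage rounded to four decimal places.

(1 + r/2)^2 − 1 = 0.0675, so 1 + r/2 = 1.0675^(1/2).
r/2 = 0.033199, so r = 0.066398 = 6.6398%.

6.6398%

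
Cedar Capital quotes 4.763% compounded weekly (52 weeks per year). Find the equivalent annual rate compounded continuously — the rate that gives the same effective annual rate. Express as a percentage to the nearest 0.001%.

EAR = (1 + 0.04763/52)^52 − 1 = 0.048760.
Equivalent continuous rate: r = ln(1 + 0.048760) = 0.047608 = 4.761%.

4.761%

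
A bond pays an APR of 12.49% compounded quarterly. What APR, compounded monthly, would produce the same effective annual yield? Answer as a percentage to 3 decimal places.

EAR = (1 + 0.1249/4)^4 − 1 = 0.130873.
Solve (1 + r/12)^12 = 1.130873: r/12 = 1.130873^(1/12) − 1 = 0.010302, so r = 0.123622 = 12.362%.

12.362%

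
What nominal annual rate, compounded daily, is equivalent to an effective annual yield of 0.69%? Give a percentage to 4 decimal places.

0.6876%

(1 + r/365)^365 − 1 = 0.0069, so 1 + r/365 = 1.0069^(1/365).
r/365 = 0.000019, so r = 0.006876 = 0.6876%.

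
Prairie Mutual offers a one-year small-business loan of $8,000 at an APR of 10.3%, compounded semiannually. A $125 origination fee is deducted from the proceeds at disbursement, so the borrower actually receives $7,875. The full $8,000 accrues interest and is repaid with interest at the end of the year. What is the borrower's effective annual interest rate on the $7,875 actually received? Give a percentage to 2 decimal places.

12.32%

Amount owed after one year: 8,000 × (1 + 0.103/2)^2 = 8,000 × 1.105652 = $8,845.22.
Effective rate on net proceeds: 8,845.22 / 7,875 − 1 = 0.123202 = 12.32%.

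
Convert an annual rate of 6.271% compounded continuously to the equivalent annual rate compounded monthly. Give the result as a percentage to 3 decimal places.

6.287%

EAR under continuous compounding: e^0.06271 − 1 = 0.064718.
Solve (1 + r/12)^12 = 1.064718: r/12 = 1.064718^(1/12) − 1 = 0.005240, so r = 0.062874 = 6.287%.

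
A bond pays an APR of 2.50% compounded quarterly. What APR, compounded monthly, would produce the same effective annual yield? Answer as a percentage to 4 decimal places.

2.4948%

EAR = (1 + 0.0250/4)^4 − 1 = 0.025235.
Solve (1 + r/12)^12 = 1.025235: r/12 = 1.025235^(1/12) − 1 = 0.002079, so r = 0.024948 = 2.4948%.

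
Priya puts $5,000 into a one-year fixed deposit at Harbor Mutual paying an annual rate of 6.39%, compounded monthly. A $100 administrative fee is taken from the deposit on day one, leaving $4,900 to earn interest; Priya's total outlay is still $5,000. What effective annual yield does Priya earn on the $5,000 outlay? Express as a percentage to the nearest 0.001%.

4.449%

Value after one year: 4,900 × (1 + 0.0639/12)^12 = 4,900 × 1.065805 = $5,222.44.
Effective yield on the $5,000 outlay: 5,222.44 / 5,000 − 1 = 0.044489 = 4.449%.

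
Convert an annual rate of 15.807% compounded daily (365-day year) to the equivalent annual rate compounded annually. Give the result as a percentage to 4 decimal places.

17.1208%

EAR = (1 + 0.15807/365)^365 − 1 = 0.171208.
Compounded annually, the equivalent nominal rate is the EAR itself: 17.1208%.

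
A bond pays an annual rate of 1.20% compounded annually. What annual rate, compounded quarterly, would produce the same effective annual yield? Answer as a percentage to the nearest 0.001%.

1.195%

Compounded annually, EAR = nominal = 0.012000.
Solve (1 + r/4)^4 = 1.012000: r/4 = 1.012000^(1/4) − 1 = 0.002987, so r = 0.011946 = 1.195%.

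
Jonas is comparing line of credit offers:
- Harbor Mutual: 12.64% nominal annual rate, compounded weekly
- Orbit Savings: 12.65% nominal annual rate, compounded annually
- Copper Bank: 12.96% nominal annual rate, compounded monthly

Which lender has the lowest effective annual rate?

Orbit Savings

Harbor Mutual: (1 + 0.1264/52)^52 − 1 = 13.456%
Orbit Savings: compounded annually, EAR = 12.650%
Copper Bank: (1 + 0.1296/12)^12 − 1 = 13.758%
The lowest effective annual rate is Orbit Savings at 12.650%.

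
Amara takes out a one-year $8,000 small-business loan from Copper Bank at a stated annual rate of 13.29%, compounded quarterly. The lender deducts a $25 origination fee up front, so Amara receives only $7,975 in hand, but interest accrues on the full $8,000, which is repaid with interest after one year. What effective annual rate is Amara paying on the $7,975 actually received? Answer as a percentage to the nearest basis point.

Amount owed after one year: 8,000 × (1 + 0.1329/4)^4 = 8,000 × 1.139671 = $9,117.37.
Effective rate on net proceeds: 9,117.37 / 7,975 − 1 = 0.143244 = 14.32%.

14.32%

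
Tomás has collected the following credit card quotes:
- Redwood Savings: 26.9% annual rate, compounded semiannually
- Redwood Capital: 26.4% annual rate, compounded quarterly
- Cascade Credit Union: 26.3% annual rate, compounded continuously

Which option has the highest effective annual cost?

Cascade Credit Union

Redwood Savings: (1 + 0.269/2)^2 − 1 = 28.709%
Redwood Capital: (1 + 0.264/4)^4 − 1 = 29.130%
Cascade Credit Union: e^0.263 − 1 = 30.083%
The highest effective annual rate is Cascade Credit Union at 30.083%.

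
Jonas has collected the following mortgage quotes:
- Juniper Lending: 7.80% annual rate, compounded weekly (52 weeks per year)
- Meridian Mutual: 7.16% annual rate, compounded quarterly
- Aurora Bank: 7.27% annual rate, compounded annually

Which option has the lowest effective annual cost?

Juniper Lending: (1 + 0.0780/52)^52 − 1 = 8.106%
Meridian Mutual: (1 + 0.0716/4)^4 − 1 = 7.355%
Aurora Bank: compounded annually, EAR = 7.270%
The lowest effective annual rate is Aurora Bank at 7.270%.

Aurora Bank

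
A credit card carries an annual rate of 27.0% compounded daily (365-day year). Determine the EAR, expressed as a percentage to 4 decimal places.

30.9834%

EAR = (1 + 0.270/365)^365 − 1.
= 1.309834 − 1 = 30.9834%.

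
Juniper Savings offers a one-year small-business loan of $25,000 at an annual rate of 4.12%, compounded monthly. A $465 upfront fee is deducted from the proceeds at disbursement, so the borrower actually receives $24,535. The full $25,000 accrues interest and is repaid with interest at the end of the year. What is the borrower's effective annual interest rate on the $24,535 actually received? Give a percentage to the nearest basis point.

Amount owed after one year: 25,000 × (1 + 0.0412/12)^12 = 25,000 × 1.041987 = $26,049.67.
Effective rate on net proceeds: 26,049.67 / 24,535 − 1 = 0.061735 = 6.17%.

6.17%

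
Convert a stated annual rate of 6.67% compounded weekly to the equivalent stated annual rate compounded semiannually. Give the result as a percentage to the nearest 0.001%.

EAR = (1 + 0.0667/52)^52 − 1 = 0.068929.
Solve (1 + r/2)^2 = 1.068929: r/2 = 1.068929^(1/2) − 1 = 0.033890, so r = 0.067781 = 6.778%.

6.778%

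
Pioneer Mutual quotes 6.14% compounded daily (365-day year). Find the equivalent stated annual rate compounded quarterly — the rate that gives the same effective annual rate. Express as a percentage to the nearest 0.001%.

EAR = (1 + 0.0614/365)^365 − 1 = 0.063319.
Solve (1 + r/4)^4 = 1.063319: r/4 = 1.063319^(1/4) − 1 = 0.015467, so r = 0.061868 = 6.187%.

6.187%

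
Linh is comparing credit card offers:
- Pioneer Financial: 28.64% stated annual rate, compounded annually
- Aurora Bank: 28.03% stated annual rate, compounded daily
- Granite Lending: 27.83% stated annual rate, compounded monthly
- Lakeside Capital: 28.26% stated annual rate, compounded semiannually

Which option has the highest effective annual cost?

Aurora Bank

Pioneer Financial: compounded annually, EAR = 28.640%
Aurora Bank: (1 + 0.2803/365)^365 − 1 = 32.338%
Granite Lending: (1 + 0.2783/12)^12 − 1 = 31.669%
Lakeside Capital: (1 + 0.2826/2)^2 − 1 = 30.257%
The highest effective annual rate is Aurora Bank at 32.338%.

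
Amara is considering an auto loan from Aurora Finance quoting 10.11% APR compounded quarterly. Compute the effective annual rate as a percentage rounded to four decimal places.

10.4998%

EAR = (1 + 0.1011/4)^4 − 1.
= (1 + 0.025275)^4 − 1 = 1.104998 − 1 = 10.4998%.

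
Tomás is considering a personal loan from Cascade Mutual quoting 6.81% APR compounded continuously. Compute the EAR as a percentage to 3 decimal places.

With continuous compounding, EAR = e^0.0681 − 1.
e^0.0681 = 1.070472, so EAR = 0.070472 = 7.047%.

7.047%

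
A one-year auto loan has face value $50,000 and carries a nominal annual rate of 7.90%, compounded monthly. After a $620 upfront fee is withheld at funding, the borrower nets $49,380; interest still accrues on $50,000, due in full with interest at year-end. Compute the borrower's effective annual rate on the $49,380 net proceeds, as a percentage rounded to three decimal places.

9.551%

Amount owed after one year: 50,000 × (1 + 0.0790/12)^12 = 50,000 × 1.081924 = $54,096.21.
Effective rate on net proceeds: 54,096.21 / 49,380 − 1 = 0.095508 = 9.551%.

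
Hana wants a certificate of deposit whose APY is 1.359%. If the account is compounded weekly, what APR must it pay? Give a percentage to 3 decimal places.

(1 + r/52)^52 − 1 = 0.01359, so 1 + r/52 = 1.01359^(1/52).
r/52 = 0.000260, so r = 0.013500 = 1.350%.

1.350%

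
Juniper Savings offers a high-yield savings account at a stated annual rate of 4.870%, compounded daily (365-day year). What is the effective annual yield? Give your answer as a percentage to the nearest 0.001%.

4.990%

EAR = (1 + 0.04870/365)^365 − 1.
= 1.049902 − 1 = 4.990%.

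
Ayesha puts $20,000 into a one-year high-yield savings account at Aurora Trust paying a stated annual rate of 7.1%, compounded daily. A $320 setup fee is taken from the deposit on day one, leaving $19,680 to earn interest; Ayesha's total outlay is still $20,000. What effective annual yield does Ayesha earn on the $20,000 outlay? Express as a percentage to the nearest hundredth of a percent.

5.64%

Value after one year: 19,680 × (1 + 0.071/365)^365 = 19,680 × 1.073574 = $21,127.93.
Effective yield on the $20,000 outlay: 21,127.93 / 20,000 − 1 = 0.056397 = 5.64%.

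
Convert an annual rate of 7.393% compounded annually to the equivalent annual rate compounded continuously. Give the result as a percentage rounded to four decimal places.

Compounded annually, EAR = nominal = 0.073930.
Equivalent continuous rate: r = ln(1 + 0.073930) = 0.071325 = 7.1325%.

7.1325%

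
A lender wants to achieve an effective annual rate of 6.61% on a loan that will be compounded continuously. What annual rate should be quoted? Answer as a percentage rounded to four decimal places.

6.4007%

Continuous: nominal r satisfies e^r − 1 = 0.0661.
r = ln(1 + 0.0661) = ln(1.0661) = 0.064007 = 6.4007%.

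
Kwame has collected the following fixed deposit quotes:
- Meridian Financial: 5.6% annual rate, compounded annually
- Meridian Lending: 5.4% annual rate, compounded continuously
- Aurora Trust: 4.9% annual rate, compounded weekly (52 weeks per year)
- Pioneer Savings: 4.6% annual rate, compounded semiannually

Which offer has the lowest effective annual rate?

Meridian Financial: compounded annually, EAR = 5.600%
Meridian Lending: e^0.054 − 1 = 5.548%
Aurora Trust: (1 + 0.049/52)^52 − 1 = 5.020%
Pioneer Savings: (1 + 0.046/2)^2 − 1 = 4.653%
The lowest effective annual rate is Pioneer Savings at 4.653%.

Pioneer Savings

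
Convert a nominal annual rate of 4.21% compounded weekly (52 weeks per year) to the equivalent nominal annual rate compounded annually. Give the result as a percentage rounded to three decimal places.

4.298%

EAR = (1 + 0.0421/52)^52 − 1 = 0.042981.
Compounded annually, the equivalent nominal rate is the EAR itself: 4.298%.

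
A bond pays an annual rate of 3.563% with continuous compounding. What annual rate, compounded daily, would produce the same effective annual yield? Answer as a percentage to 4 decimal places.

3.5632%

EAR under continuous compounding: e^0.03563 − 1 = 0.036272.
Solve (1 + r/365)^365 = 1.036272: r/365 = 1.036272^(1/365) − 1 = 0.000098, so r = 0.035632 = 3.5632%.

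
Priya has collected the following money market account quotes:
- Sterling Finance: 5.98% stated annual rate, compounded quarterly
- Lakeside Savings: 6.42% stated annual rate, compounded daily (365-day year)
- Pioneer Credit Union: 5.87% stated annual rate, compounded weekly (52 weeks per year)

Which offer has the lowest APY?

Sterling Finance: (1 + 0.0598/4)^4 − 1 = 6.115%
Lakeside Savings: (1 + 0.0642/365)^365 − 1 = 6.630%
Pioneer Credit Union: (1 + 0.0587/52)^52 − 1 = 6.042%
The lowest effective annual rate is Pioneer Credit Union at 6.042%.

Pioneer Credit Union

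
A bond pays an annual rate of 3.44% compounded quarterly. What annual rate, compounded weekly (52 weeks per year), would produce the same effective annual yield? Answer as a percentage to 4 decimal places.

EAR = (1 + 0.0344/4)^4 − 1 = 0.034846.
Solve (1 + r/52)^52 = 1.034846: r/52 = 1.034846^(1/52) − 1 = 0.000659, so r = 0.034264 = 3.4264%.

3.4264%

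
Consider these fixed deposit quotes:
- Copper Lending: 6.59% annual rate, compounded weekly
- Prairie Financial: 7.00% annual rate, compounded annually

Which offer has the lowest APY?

Copper Lending: (1 + 0.0659/52)^52 − 1 = 6.808%
Prairie Financial: compounded annually, EAR = 7.000%
The lowest effective annual rate is Copper Lending at 6.808%.

Copper Lending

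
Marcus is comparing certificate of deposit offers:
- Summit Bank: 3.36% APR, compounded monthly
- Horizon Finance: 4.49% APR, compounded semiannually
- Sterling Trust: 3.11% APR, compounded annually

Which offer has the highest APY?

Horizon Finance

Summit Bank: (1 + 0.0336/12)^12 − 1 = 3.412%
Horizon Finance: (1 + 0.0449/2)^2 − 1 = 4.540%
Sterling Trust: compounded annually, EAR = 3.110%
The highest effective annual rate is Horizon Finance at 4.540%.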